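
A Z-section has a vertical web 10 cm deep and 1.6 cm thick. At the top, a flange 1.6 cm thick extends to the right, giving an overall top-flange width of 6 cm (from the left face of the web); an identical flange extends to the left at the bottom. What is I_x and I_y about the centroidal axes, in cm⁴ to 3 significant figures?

I_x ≈ 385 cm⁴, I_y ≈ 153 cm⁴

Break the section into simple shapes (no overlaps), measuring from the bottom-left corner of the bounding box.
Web: 1.6 × 10, A = 16 cm², y = 5 cm, Ī = 133.33 cm⁴.
Top flange (beyond web): 4.4 × 1.6, A = 7.04 cm², y = 9.2 cm, Ī = 1.5019 cm⁴.
Bottom flange (beyond web): 4.4 × 1.6, A = 7.04 cm², y = 0.8 cm, Ī = 1.5019 cm⁴.
Centroid: ȳ = ΣA·y / ΣA = 5 cm.
Transfer each piece to the centroidal x-axis using Ī + A·d² with d = y − 5:
  web: d = 0 cm → contributes +133.33 cm⁴
  top flange (beyond web): d = 4.2 cm → contributes +125.69 cm⁴
  bottom flange (beyond web): d = -4.2 cm → contributes +125.69 cm⁴
Total I = 384.71 cm⁴.
For the y-axis: x̄ = 5.2 cm.
Repeating about the centroidal y-axis gives I_y = 152.85 cm⁴.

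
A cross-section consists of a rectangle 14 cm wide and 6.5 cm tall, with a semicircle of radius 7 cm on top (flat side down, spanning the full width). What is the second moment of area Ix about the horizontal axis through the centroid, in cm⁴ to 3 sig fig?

Break the section into simple shapes (no overlaps), measuring from the bottom-left corner of the bounding box.
Rectangular body: 14 × 6.5, A = 91 cm², y = 3.25 cm, Ī = 320.4 cm⁴.
Semicircular cap: semicircle r = 7, A = 76.969 cm², y = 9.4709 cm, Ī = 263.53 cm⁴.
Centroid: ȳ = ΣA·y / ΣA = 6.1006 cm.
Transfer each piece to the horizontal axis through the centroid using Ī + A·d² with d = y − 6.1006:
  rectangular body: d = -2.8506 cm → contributes +1059.9 cm⁴
  semicircular cap: d = 3.3703 cm → contributes +1137.8 cm⁴
Total I = 2197.7 cm⁴.

Ix ≈ 2200 cm⁴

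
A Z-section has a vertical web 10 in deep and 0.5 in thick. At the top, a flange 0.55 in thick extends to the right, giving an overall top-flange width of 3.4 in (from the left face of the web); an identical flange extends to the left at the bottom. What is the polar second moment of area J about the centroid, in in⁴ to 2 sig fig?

J ≈ 120 in⁴

Treat the section as a set of non-overlapping primitives; coordinates are from the bounding-box lower-left.
Web: 0.5 × 10, A = 5 in², y = 5 in, Ī = 41.67 in⁴.
Top flange (beyond web): 2.9 × 0.55, A = 1.595 in², y = 9.725 in, Ī = 0.04021 in⁴.
Bottom flange (beyond web): 2.9 × 0.55, A = 1.595 in², y = 0.275 in, Ī = 0.04021 in⁴.
Centroid: ȳ = ΣA·y / ΣA = 5 in.
Transfer each piece to the centroidal x-axis using Ī + A·d² with d = y − 5:
  web: d = 0 in → contributes +41.67 in⁴
  top flange (beyond web): d = 4.725 in → contributes +35.65 in⁴
  bottom flange (beyond web): d = -4.725 in → contributes +35.65 in⁴
Total I = 113 in⁴.
For the y-axis: x̄ = 3.15 in.
Repeating about the centroidal y-axis gives I_y = 11.56 in⁴.
Polar second moment: J = I_x + I_y = 124.5 in⁴.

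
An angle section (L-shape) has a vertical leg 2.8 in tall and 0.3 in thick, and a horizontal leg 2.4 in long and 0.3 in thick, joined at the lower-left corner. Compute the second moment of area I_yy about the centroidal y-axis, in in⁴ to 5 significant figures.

Split into non-overlapping primitives; take the origin at the lower-left of the bounding box.
Vertical leg: 0.3 × 2.8, A = 0.84 in², x = 0.15 in, Ī = 0.0063 in⁴.
Horizontal leg (remainder): 2.1 × 0.3, A = 0.63 in², x = 1.35 in, Ī = 0.231525 in⁴.
Centroid: x̄ = ΣA·x / ΣA = 0.6642857 in.
Transfer each piece to the centroidal y-axis using Ī + A·d² with d = x − 0.6642857:
  vertical leg: d = -0.5142857 in → contributes +0.2284714 in⁴
  horizontal leg (remainder): d = 0.6857143 in → contributes +0.5277536 in⁴
Total I = 0.756225 in⁴.

I_yy ≈ 0.75623 in⁴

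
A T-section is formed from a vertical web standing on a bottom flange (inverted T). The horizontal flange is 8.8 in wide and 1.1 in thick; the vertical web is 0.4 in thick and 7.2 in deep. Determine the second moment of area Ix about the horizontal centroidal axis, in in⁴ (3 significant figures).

Break the section into simple shapes (no overlaps), measuring from the bottom-left corner of the bounding box.
Flange: 8.8 × 1.1, A = 9.68 in², y = 0.55 in, Ī = 0.97607 in⁴.
Web: 0.4 × 7.2, A = 2.88 in², y = 4.7 in, Ī = 12.442 in⁴.
Centroid: ȳ = ΣA·y / ΣA = 1.5016 in.
Transfer each piece to the horizontal centroidal axis using Ī + A·d² with d = y − 1.5016:
  flange: d = -0.95159 in → contributes +9.7416 in⁴
  web: d = 3.1984 in → contributes +41.903 in⁴
Total I = 51.645 in⁴.

Ix ≈ 51.6 in⁴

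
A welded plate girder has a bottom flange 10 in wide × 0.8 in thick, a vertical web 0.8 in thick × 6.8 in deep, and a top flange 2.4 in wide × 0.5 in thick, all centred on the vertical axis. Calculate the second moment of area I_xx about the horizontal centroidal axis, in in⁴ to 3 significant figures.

I_xx ≈ 107 in⁴

Decompose the section into non-overlapping parts with the origin at the bottom-left of its bounding rectangle.
Bottom plate: 10 × 0.8, A = 8 in², y = 0.4 in, Ī = 0.42667 in⁴.
Web plate: 0.8 × 6.8, A = 5.44 in², y = 4.2 in, Ī = 20.962 in⁴.
Top plate: 2.4 × 0.5, A = 1.2 in², y = 7.85 in, Ī = 0.025 in⁴.
Centroid: ȳ = ΣA·y / ΣA = 2.4227 in.
Transfer each piece to the horizontal centroidal axis using Ī + A·d² with d = y − 2.4227:
  bottom plate: d = -2.0227 in → contributes +33.156 in⁴
  web plate: d = 1.7773 in → contributes +38.146 in⁴
  top plate: d = 5.4273 in → contributes +35.372 in⁴
Total I = 106.67 in⁴.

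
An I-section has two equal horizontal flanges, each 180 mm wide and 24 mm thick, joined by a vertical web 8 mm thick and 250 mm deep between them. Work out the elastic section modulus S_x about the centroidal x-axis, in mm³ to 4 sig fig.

S_x ≈ 1.161 × 10⁶ mm³

Split into non-overlapping primitives; take the origin at the lower-left of the bounding box.
Bottom flange: 180 × 24, A = 4 320 mm², y = 12 mm, Ī = 207 360 mm⁴.
Web: 8 × 250, A = 2 000 mm², y = 149 mm, Ī = 10 416 667 mm⁴.
Top flange: 180 × 24, A = 4 320 mm², y = 286 mm, Ī = 207 360 mm⁴.
By symmetry the centroid is at mid-height, ȳ = 149 mm.
Transfer each piece to the centroidal x-axis using Ī + A·d² with d = y − 149:
  bottom flange: d = -137 mm → contributes +81 289 440 mm⁴
  web: d = 0 mm → contributes +10 416 667 mm⁴
  top flange: d = 137 mm → contributes +81 289 440 mm⁴
Total I = 172 995 547 mm⁴.
Extreme fibre distance c = 149 mm; S = I/c = 1 161 044 mm³.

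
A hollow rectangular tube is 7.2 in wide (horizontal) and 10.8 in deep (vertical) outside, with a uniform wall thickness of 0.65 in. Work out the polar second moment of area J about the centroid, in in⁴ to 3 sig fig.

J ≈ 508 in⁴

Decompose the section into non-overlapping parts with the origin at the bottom-left of its bounding rectangle.
Outer rectangle: 7.2 × 10.8, A = 77.76 in², y = 5.4 in, Ī = 755.83 in⁴.
Inner void (subtracted): 5.9 × 9.5, A = 56.05 in², y = 5.4 in, Ī = 421.54 in⁴.
By symmetry the centroid is at mid-height, ȳ = 5.4 in.
All pieces are centred on the centroidal x-axis, so I = ΣĪ (holes subtracted) = 334.28 in⁴.
Repeating about the centroidal y-axis gives I_y = 173.33 in⁴.
Polar second moment: J = I_x + I_y = 507.62 in⁴.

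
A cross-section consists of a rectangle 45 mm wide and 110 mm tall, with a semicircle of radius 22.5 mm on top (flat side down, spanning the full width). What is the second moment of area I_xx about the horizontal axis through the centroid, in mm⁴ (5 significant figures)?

Treat the section as a set of non-overlapping primitives; coordinates are from the bounding-box lower-left.
Rectangular body: 45 × 110, A = 4 950 mm², y = 55 mm, Ī = 4 991 250 mm⁴.
Semicircular cap: semicircle r = 22.5, A = 795.2156 mm², y = 119.5493 mm, Ī = 28129.51 mm⁴.
Centroid: ȳ = ΣA·y / ΣA = 63.9345 mm.
Transfer each piece to the horizontal axis through the centroid using Ī + A·d² with d = y − 63.9345:
  rectangular body: d = -8.934497 mm → contributes +5 386 385 mm⁴
  semicircular cap: d = 55.6148 mm → contributes +2 487 736 mm⁴
Total I = 7 874 121 mm⁴.

I_xx ≈ 7.8741 × 10⁶ mm⁴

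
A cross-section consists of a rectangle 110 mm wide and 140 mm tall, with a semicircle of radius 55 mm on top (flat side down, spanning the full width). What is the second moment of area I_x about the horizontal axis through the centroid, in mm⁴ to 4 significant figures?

I_x ≈ 5.780 × 10⁷ mm⁴

Break the section into simple shapes (no overlaps), measuring from the bottom-left corner of the bounding box.
Rectangular body: 110 × 140, A = 15 400 mm², y = 70 mm, Ī = 25 153 333 mm⁴.
Semicircular cap: semicircle r = 55, A = 4751.66 mm², y = 163.343 mm, Ī = 1 004 345 mm⁴.
Centroid: ȳ = ΣA·y / ΣA = 92.0097 mm.
Transfer each piece to the horizontal axis through the centroid using Ī + A·d² with d = y − 92.0097:
  rectangular body: d = -22.0097 mm → contributes +32 613 535 mm⁴
  semicircular cap: d = 71.333 mm → contributes +25 182 660 mm⁴
Total I = 57 796 196 mm⁴.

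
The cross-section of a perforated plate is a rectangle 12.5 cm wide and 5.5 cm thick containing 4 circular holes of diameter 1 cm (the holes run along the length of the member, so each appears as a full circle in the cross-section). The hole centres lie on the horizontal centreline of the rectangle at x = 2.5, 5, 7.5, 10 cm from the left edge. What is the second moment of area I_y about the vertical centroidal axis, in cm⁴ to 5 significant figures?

I_y ≈ 870.44 cm⁴

Break the section into simple shapes (no overlaps), measuring from the bottom-left corner of the bounding box.
Plate: 12.5 × 5.5, A = 68.75 cm², x = 6.25 cm, Ī = 895.1823 cm⁴.
Hole 1 (subtracted): ⌀1, A = 0.7853982 cm², x = 2.5 cm, Ī = 0.04908739 cm⁴.
Hole 2 (subtracted): ⌀1, A = 0.7853982 cm², x = 5 cm, Ī = 0.04908739 cm⁴.
Hole 3 (subtracted): ⌀1, A = 0.7853982 cm², x = 7.5 cm, Ī = 0.04908739 cm⁴.
Hole 4 (subtracted): ⌀1, A = 0.7853982 cm², x = 10 cm, Ī = 0.04908739 cm⁴.
By symmetry the centroid is at mid-width, x̄ = 6.25 cm.
Transfer each piece to the vertical centroidal axis using Ī + A·d² with d = x − 6.25:
  plate: d = 0 cm → contributes +895.1823 cm⁴
  hole 1: d = -3.75 cm → contributes −11.09375 cm⁴
  hole 2: d = -1.25 cm → contributes −1.276272 cm⁴
  hole 3: d = 1.25 cm → contributes −1.276272 cm⁴
  hole 4: d = 3.75 cm → contributes −11.09375 cm⁴
Total I = 870.4422 cm⁴.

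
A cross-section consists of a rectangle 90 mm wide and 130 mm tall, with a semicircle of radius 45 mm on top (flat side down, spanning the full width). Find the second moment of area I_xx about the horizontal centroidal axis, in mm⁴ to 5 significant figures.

Decompose the section into non-overlapping parts with the origin at the bottom-left of its bounding rectangle.
Rectangular body: 90 × 130, A = 11 700 mm², y = 65 mm, Ī = 16 477 500 mm⁴.
Semicircular cap: semicircle r = 45, A = 3180.863 mm², y = 149.0986 mm, Ī = 450072.1 mm⁴.
Centroid: ȳ = ΣA·y / ΣA = 82.97652 mm.
Transfer each piece to the horizontal centroidal axis using Ī + A·d² with d = y − 82.97652:
  rectangular body: d = -17.97652 mm → contributes +20 258 415 mm⁴
  semicircular cap: d = 66.12208 mm → contributes +14 357 214 mm⁴
Total I = 34 615 629 mm⁴.

I_xx ≈ 3.4616 × 10⁷ mm⁴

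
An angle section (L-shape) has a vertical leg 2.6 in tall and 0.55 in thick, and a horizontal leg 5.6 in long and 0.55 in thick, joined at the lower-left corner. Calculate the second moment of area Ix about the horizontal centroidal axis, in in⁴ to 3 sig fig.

Ix ≈ 1.87 in⁴

Break the section into simple shapes (no overlaps), measuring from the bottom-left corner of the bounding box.
Vertical leg: 0.55 × 2.6, A = 1.43 in², y = 1.3 in, Ī = 0.80557 in⁴.
Horizontal leg (remainder): 5.05 × 0.55, A = 2.7775 in², y = 0.275 in, Ī = 0.070016 in⁴.
Centroid: ȳ = ΣA·y / ΣA = 0.62337 in.
Transfer each piece to the horizontal centroidal axis using Ī + A·d² with d = y − 0.62337:
  vertical leg: d = 0.67663 in → contributes +1.4603 in⁴
  horizontal leg (remainder): d = -0.34837 in → contributes +0.40709 in⁴
Total I = 1.8674 in⁴.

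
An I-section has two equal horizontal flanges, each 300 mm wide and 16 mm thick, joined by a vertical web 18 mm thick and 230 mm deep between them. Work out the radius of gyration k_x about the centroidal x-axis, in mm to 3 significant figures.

Treat the section as a set of non-overlapping primitives; coordinates are from the bounding-box lower-left.
Bottom flange: 300 × 16, A = 4 800 mm², y = 8 mm, Ī = 102 400 mm⁴.
Web: 18 × 230, A = 4 140 mm², y = 131 mm, Ī = 18 250 500 mm⁴.
Top flange: 300 × 16, A = 4 800 mm², y = 254 mm, Ī = 102 400 mm⁴.
By symmetry the centroid is at mid-height, ȳ = 131 mm.
Transfer each piece to the centroidal x-axis using Ī + A·d² with d = y − 131:
  bottom flange: d = -123 mm → contributes +72 721 600 mm⁴
  web: d = 0 mm → contributes +18 250 500 mm⁴
  top flange: d = 123 mm → contributes +72 721 600 mm⁴
Total I = 163 693 700 mm⁴.
Radius of gyration: k = √(I/A) = √(163 693 700 / 13 740) = 109.15 mm.

k_x ≈ 109 mm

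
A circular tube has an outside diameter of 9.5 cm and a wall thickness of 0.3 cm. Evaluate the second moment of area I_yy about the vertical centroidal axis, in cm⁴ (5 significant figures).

Split into non-overlapping primitives; take the origin at the lower-left of the bounding box.
Outer circle: ⌀9.5, A = 70.88218 cm², x = 4.75 cm, Ī = 399.8198 cm⁴.
Bore (subtracted): ⌀8.9, A = 62.21139 cm², x = 4.75 cm, Ī = 307.9853 cm⁴.
By symmetry the centroid is at mid-width, x̄ = 4.75 cm.
All pieces are centred on the vertical centroidal axis, so I = ΣĪ (holes subtracted) = 91.83457 cm⁴.

I_yy ≈ 91.835 cm⁴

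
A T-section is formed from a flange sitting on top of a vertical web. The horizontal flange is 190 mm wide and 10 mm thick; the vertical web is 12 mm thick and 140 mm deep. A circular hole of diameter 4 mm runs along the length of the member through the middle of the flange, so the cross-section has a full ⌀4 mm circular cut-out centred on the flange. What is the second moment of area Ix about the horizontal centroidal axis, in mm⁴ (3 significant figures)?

Ix ≈ 7.76 × 10⁶ mm⁴

Split into non-overlapping primitives; take the origin at the lower-left of the bounding box.
Flange: 190 × 10, A = 1 900 mm², y = 145 mm, Ī = 15 833 mm⁴.
Web: 12 × 140, A = 1 680 mm², y = 70 mm, Ī = 2 744 000 mm⁴.
Hole (subtracted): ⌀4, A = 12.566 mm², y = 145 mm, Ī = 12.566 mm⁴.
Centroid: ȳ = ΣA·y / ΣA = 109.68 mm.
Transfer each piece to the horizontal centroidal axis using Ī + A·d² with d = y − 109.68:
  flange: d = 35.32 mm → contributes +2 386 022 mm⁴
  web: d = -39.68 mm → contributes +5 389 230 mm⁴
  hole: d = 35.32 mm → contributes −15 689 mm⁴
Total I = 7 759 563 mm⁴.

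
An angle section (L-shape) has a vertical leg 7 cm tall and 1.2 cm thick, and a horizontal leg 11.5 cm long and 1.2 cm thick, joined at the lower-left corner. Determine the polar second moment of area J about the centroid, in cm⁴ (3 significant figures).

J ≈ 353 cm⁴

Decompose the section into non-overlapping parts with the origin at the bottom-left of its bounding rectangle.
Vertical leg: 1.2 × 7, A = 8.4 cm², y = 3.5 cm, Ī = 34.3 cm⁴.
Horizontal leg (remainder): 10.3 × 1.2, A = 12.36 cm², y = 0.6 cm, Ī = 1.4832 cm⁴.
Centroid: ȳ = ΣA·y / ΣA = 1.7734 cm.
Transfer each piece to the centroidal x-axis using Ī + A·d² with d = y − 1.7734:
  vertical leg: d = 1.7266 cm → contributes +59.341 cm⁴
  horizontal leg (remainder): d = -1.1734 cm → contributes +18.502 cm⁴
Total I = 77.843 cm⁴.
For the y-axis: x̄ = 4.0234 cm.
Repeating about the centroidal y-axis gives I_y = 275.63 cm⁴.
Polar second moment: J = I_x + I_y = 353.47 cm⁴.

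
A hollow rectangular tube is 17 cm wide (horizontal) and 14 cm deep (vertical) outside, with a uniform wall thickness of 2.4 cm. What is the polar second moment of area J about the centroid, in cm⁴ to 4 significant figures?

J ≈ 7435 cm⁴

Split into non-overlapping primitives; take the origin at the lower-left of the bounding box.
Outer rectangle: 17 × 14, A = 238 cm², y = 7 cm, Ī = 3887.33 cm⁴.
Inner void (subtracted): 12.2 × 9.2, A = 112.24 cm², y = 7 cm, Ī = 791.666 cm⁴.
By symmetry the centroid is at mid-height, ȳ = 7 cm.
All pieces are centred on the centroidal x-axis, so I = ΣĪ (holes subtracted) = 3095.67 cm⁴.
Repeating about the centroidal y-axis gives I_y = 4339.68 cm⁴.
Polar second moment: J = I_x + I_y = 7435.35 cm⁴.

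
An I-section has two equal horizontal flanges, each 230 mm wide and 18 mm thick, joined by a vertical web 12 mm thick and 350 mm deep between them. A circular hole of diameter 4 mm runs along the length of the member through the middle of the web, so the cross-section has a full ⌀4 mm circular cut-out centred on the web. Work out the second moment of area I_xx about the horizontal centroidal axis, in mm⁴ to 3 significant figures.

Treat the section as a set of non-overlapping primitives; coordinates are from the bounding-box lower-left.
Bottom flange: 230 × 18, A = 4 140 mm², y = 9 mm, Ī = 111 780 mm⁴.
Web: 12 × 350, A = 4 200 mm², y = 193 mm, Ī = 42 875 000 mm⁴.
Top flange: 230 × 18, A = 4 140 mm², y = 377 mm, Ī = 111 780 mm⁴.
Hole (subtracted): ⌀4, A = 12.566 mm², y = 193 mm, Ī = 12.566 mm⁴.
By symmetry the centroid is at mid-height, ȳ = 193 mm.
Transfer each piece to the horizontal centroidal axis using Ī + A·d² with d = y − 193:
  bottom flange: d = -184 mm → contributes +140 275 620 mm⁴
  web: d = 0 mm → contributes +42 875 000 mm⁴
  top flange: d = 184 mm → contributes +140 275 620 mm⁴
  hole: d = 0 mm → contributes −12.566 mm⁴
Total I = 323 426 227 mm⁴.

I_xx ≈ 3.23 × 10⁸ mm⁴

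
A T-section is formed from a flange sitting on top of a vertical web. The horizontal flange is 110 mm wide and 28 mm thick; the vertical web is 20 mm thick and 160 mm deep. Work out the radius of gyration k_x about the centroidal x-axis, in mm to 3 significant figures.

k_x ≈ 57.7 mm

Split into non-overlapping primitives; take the origin at the lower-left of the bounding box.
Flange: 110 × 28, A = 3 080 mm², y = 174 mm, Ī = 201 227 mm⁴.
Web: 20 × 160, A = 3 200 mm², y = 80 mm, Ī = 6 826 667 mm⁴.
Centroid: ȳ = ΣA·y / ΣA = 126.1 mm.
Transfer each piece to the centroidal x-axis using Ī + A·d² with d = y − 126.1:
  flange: d = 47.898 mm → contributes +7 267 446 mm⁴
  web: d = -46.102 mm → contributes +13 627 902 mm⁴
Total I = 20 895 348 mm⁴.
Radius of gyration: k = √(I/A) = √(20 895 348 / 6 280) = 57.683 mm.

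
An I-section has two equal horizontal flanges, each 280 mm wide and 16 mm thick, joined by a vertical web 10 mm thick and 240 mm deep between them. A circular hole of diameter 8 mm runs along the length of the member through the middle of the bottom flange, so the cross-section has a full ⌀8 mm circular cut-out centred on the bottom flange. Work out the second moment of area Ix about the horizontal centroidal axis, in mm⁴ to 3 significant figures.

Ix ≈ 1.58 × 10⁸ mm⁴

Treat the section as a set of non-overlapping primitives; coordinates are from the bounding-box lower-left.
Bottom flange: 280 × 16, A = 4 480 mm², y = 8 mm, Ī = 95 573 mm⁴.
Web: 10 × 240, A = 2 400 mm², y = 136 mm, Ī = 11 520 000 mm⁴.
Top flange: 280 × 16, A = 4 480 mm², y = 264 mm, Ī = 95 573 mm⁴.
Hole (subtracted): ⌀8, A = 50.265 mm², y = 8 mm, Ī = 201.06 mm⁴.
Centroid: ȳ = ΣA·y / ΣA = 136.57 mm.
Transfer each piece to the horizontal centroidal axis using Ī + A·d² with d = y − 136.57:
  bottom flange: d = -128.57 mm → contributes +74 149 790 mm⁴
  web: d = -0.56889 mm → contributes +11 520 777 mm⁴
  top flange: d = 127.43 mm → contributes +72 844 896 mm⁴
  hole: d = -128.57 mm → contributes −831 087 mm⁴
Total I = 157 684 376 mm⁴.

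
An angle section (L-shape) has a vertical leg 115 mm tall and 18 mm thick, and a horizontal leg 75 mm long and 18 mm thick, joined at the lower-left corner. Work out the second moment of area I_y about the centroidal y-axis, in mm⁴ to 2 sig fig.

I_y ≈ 1.3 × 10⁶ mm⁴

Decompose the section into non-overlapping parts with the origin at the bottom-left of its bounding rectangle.
Vertical leg: 18 × 115, A = 2 070 mm², x = 9 mm, Ī = 55 890 mm⁴.
Horizontal leg (remainder): 57 × 18, A = 1 026 mm², x = 46.5 mm, Ī = 277 790 mm⁴.
Centroid: x̄ = ΣA·x / ΣA = 21.43 mm.
Transfer each piece to the centroidal y-axis using Ī + A·d² with d = x − 21.43:
  vertical leg: d = -12.43 mm → contributes +375 578 mm⁴
  horizontal leg (remainder): d = 25.07 mm → contributes +922 773 mm⁴
Total I = 1 298 351 mm⁴.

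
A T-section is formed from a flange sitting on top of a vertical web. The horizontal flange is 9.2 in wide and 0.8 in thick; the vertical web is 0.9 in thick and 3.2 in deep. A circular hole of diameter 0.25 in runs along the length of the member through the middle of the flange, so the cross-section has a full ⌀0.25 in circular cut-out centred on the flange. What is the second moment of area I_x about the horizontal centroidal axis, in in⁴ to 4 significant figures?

Decompose the section into non-overlapping parts with the origin at the bottom-left of its bounding rectangle.
Flange: 9.2 × 0.8, A = 7.36 in², y = 3.6 in, Ī = 0.392533 in⁴.
Web: 0.9 × 3.2, A = 2.88 in², y = 1.6 in, Ī = 2.4576 in⁴.
Hole (subtracted): ⌀0.25, A = 0.0490874 in², y = 3.6 in, Ī = 0.000191748 in⁴.
Centroid: ȳ = ΣA·y / ΣA = 3.03479 in.
Transfer each piece to the horizontal centroidal axis using Ī + A·d² with d = y − 3.03479:
  flange: d = 0.565209 in → contributes +2.74377 in⁴
  web: d = -1.43479 in → contributes +8.38644 in⁴
  hole: d = 0.565209 in → contributes −0.0158733 in⁴
Total I = 11.1143 in⁴.

I_x ≈ 11.11 in⁴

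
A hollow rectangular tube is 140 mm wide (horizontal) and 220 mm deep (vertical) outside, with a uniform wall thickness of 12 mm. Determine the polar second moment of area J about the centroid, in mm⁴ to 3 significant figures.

J ≈ 7.63 × 10⁷ mm⁴

Decompose the section into non-overlapping parts with the origin at the bottom-left of its bounding rectangle.
Outer rectangle: 140 × 220, A = 30 800 mm², y = 110 mm, Ī = 124 226 667 mm⁴.
Inner void (subtracted): 116 × 196, A = 22 736 mm², y = 110 mm, Ī = 72 785 515 mm⁴.
By symmetry the centroid is at mid-height, ȳ = 110 mm.
All pieces are centred on the centroidal x-axis, so I = ΣĪ (holes subtracted) = 51 441 152 mm⁴.
Repeating about the centroidal y-axis gives I_y = 24 812 032 mm⁴.
Polar second moment: J = I_x + I_y = 76 253 184 mm⁴.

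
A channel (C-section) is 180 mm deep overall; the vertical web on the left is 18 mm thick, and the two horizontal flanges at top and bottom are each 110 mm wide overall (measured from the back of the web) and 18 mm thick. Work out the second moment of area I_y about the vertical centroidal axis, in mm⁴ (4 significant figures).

Break the section into simple shapes (no overlaps), measuring from the bottom-left corner of the bounding box.
Web: 18 × 180, A = 3 240 mm², x = 9 mm, Ī = 87 480 mm⁴.
Top flange (beyond web): 92 × 18, A = 1 656 mm², x = 64 mm, Ī = 1 168 032 mm⁴.
Bottom flange (beyond web): 92 × 18, A = 1 656 mm², x = 64 mm, Ī = 1 168 032 mm⁴.
Centroid: x̄ = ΣA·x / ΣA = 36.8022 mm.
Transfer each piece to the vertical centroidal axis using Ī + A·d² with d = x − 36.8022:
  web: d = -27.8022 mm → contributes +2 591 878 mm⁴
  top flange (beyond web): d = 27.1978 mm → contributes +2 393 009 mm⁴
  bottom flange (beyond web): d = 27.1978 mm → contributes +2 393 009 mm⁴
Total I = 7 377 896 mm⁴.

I_y ≈ 7.378 × 10⁶ mm⁴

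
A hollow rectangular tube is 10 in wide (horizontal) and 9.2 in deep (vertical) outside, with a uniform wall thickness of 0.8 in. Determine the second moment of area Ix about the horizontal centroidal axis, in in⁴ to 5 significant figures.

Ix ≈ 341.62 in⁴

Break the section into simple shapes (no overlaps), measuring from the bottom-left corner of the bounding box.
Outer rectangle: 10 × 9.2, A = 92 in², y = 4.6 in, Ī = 648.9067 in⁴.
Inner void (subtracted): 8.4 × 7.6, A = 63.84 in², y = 4.6 in, Ī = 307.2832 in⁴.
By symmetry the centroid is at mid-height, ȳ = 4.6 in.
All pieces are centred on the horizontal centroidal axis, so I = ΣĪ (holes subtracted) = 341.6235 in⁴.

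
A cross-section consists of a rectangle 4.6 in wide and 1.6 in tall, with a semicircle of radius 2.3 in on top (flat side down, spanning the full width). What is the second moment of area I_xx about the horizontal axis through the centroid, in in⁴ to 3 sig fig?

I_xx ≈ 17.0 in⁴

Break the section into simple shapes (no overlaps), measuring from the bottom-left corner of the bounding box.
Rectangular body: 4.6 × 1.6, A = 7.36 in², y = 0.8 in, Ī = 1.5701 in⁴.
Semicircular cap: semicircle r = 2.3, A = 8.3095 in², y = 2.5762 in, Ī = 3.0714 in⁴.
Centroid: ȳ = ΣA·y / ΣA = 1.7419 in.
Transfer each piece to the horizontal axis through the centroid using Ī + A·d² with d = y − 1.7419:
  rectangular body: d = -0.94189 in → contributes +8.0996 in⁴
  semicircular cap: d = 0.83426 in → contributes +8.8548 in⁴
Total I = 16.954 in⁴.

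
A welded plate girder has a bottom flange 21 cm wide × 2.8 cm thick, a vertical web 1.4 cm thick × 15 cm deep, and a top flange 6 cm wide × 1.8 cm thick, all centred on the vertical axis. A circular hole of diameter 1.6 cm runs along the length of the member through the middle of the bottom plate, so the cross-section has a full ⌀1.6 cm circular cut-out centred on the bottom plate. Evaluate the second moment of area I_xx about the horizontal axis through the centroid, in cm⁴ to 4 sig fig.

Treat the section as a set of non-overlapping primitives; coordinates are from the bounding-box lower-left.
Bottom plate: 21 × 2.8, A = 58.8 cm², y = 1.4 cm, Ī = 38.416 cm⁴.
Web plate: 1.4 × 15, A = 21 cm², y = 10.3 cm, Ī = 393.75 cm⁴.
Top plate: 6 × 1.8, A = 10.8 cm², y = 18.7 cm, Ī = 2.916 cm⁴.
Hole (subtracted): ⌀1.6, A = 2.01062 cm², y = 1.4 cm, Ī = 0.321699 cm⁴.
Centroid: ȳ = ΣA·y / ΣA = 5.61879 cm.
Transfer each piece to the horizontal axis through the centroid using Ī + A·d² with d = y − 5.61879:
  bottom plate: d = -4.21879 cm → contributes +1084.95 cm⁴
  web plate: d = 4.68121 cm → contributes +853.938 cm⁴
  top plate: d = 13.0812 cm → contributes +1850.99 cm⁴
  hole: d = -4.21879 cm → contributes −36.1071 cm⁴
Total I = 3753.77 cm⁴.

I_xx ≈ 3754 cm⁴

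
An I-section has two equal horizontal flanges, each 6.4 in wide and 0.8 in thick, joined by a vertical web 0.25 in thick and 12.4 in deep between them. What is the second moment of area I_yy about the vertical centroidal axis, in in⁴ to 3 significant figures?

Treat the section as a set of non-overlapping primitives; coordinates are from the bounding-box lower-left.
Bottom flange: 6.4 × 0.8, A = 5.12 in², x = 3.2 in, Ī = 17.476 in⁴.
Web: 0.25 × 12.4, A = 3.1 in², x = 3.2 in, Ī = 0.016146 in⁴.
Top flange: 6.4 × 0.8, A = 5.12 in², x = 3.2 in, Ī = 17.476 in⁴.
By symmetry the centroid is at mid-width, x̄ = 3.2 in.
All pieces are centred on the vertical centroidal axis, so I = ΣĪ = 34.969 in⁴.

I_yy ≈ 35.0 in⁴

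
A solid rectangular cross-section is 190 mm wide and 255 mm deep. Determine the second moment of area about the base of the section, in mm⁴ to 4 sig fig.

The section: 190 × 255, A = 48 450 mm², y = 127.5 mm, Ī = 262 538 438 mm⁴.
Transfer it to the base of the section using Ī + A·d² with d = y − 0:
  the section: d = 127.5 mm → contributes +1 050 153 750 mm⁴
Total I = 1 050 153 750 mm⁴.

I_base ≈ 1.050 × 10⁹ mm⁴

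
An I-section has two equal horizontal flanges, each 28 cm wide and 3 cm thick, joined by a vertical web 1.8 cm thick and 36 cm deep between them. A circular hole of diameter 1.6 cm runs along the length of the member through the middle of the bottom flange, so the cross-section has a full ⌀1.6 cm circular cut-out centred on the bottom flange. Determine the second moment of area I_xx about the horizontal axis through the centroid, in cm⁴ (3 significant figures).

Split into non-overlapping primitives; take the origin at the lower-left of the bounding box.
Bottom flange: 28 × 3, A = 84 cm², y = 1.5 cm, Ī = 63 cm⁴.
Web: 1.8 × 36, A = 64.8 cm², y = 21 cm, Ī = 6998.4 cm⁴.
Top flange: 28 × 3, A = 84 cm², y = 40.5 cm, Ī = 63 cm⁴.
Hole (subtracted): ⌀1.6, A = 2.0106 cm², y = 1.5 cm, Ī = 0.3217 cm⁴.
Centroid: ȳ = ΣA·y / ΣA = 21.17 cm.
Transfer each piece to the horizontal axis through the centroid using Ī + A·d² with d = y − 21.17:
  bottom flange: d = -19.67 cm → contributes +32 563 cm⁴
  web: d = -0.16988 cm → contributes +7000.3 cm⁴
  top flange: d = 19.33 cm → contributes +31 450 cm⁴
  hole: d = -19.67 cm → contributes −778.24 cm⁴
Total I = 70 235 cm⁴.

I_xx ≈ 7.02 × 10⁴ cm⁴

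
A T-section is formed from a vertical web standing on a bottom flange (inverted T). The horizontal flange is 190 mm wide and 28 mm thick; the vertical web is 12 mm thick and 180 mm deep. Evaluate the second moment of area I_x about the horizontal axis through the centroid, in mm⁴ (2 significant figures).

Treat the section as a set of non-overlapping primitives; coordinates are from the bounding-box lower-left.
Flange: 190 × 28, A = 5 320 mm², y = 14 mm, Ī = 347 573 mm⁴.
Web: 12 × 180, A = 2 160 mm², y = 118 mm, Ī = 5 832 000 mm⁴.
Centroid: ȳ = ΣA·y / ΣA = 44.03 mm.
Transfer each piece to the horizontal axis through the centroid using Ī + A·d² with d = y − 44.03:
  flange: d = -30.03 mm → contributes +5 145 821 mm⁴
  web: d = 73.97 mm → contributes +17 649 905 mm⁴
Total I = 22 795 726 mm⁴.

I_x ≈ 2.3 × 10⁷ mm⁴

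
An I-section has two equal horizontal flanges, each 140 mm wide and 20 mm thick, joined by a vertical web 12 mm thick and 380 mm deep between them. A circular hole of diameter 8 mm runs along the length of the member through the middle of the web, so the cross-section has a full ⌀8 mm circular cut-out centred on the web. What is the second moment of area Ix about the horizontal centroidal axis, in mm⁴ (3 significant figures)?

Ix ≈ 2.79 × 10⁸ mm⁴

Decompose the section into non-overlapping parts with the origin at the bottom-left of its bounding rectangle.
Bottom flange: 140 × 20, A = 2 800 mm², y = 10 mm, Ī = 93 333 mm⁴.
Web: 12 × 380, A = 4 560 mm², y = 210 mm, Ī = 54 872 000 mm⁴.
Top flange: 140 × 20, A = 2 800 mm², y = 410 mm, Ī = 93 333 mm⁴.
Hole (subtracted): ⌀8, A = 50.265 mm², y = 210 mm, Ī = 201.06 mm⁴.
By symmetry the centroid is at mid-height, ȳ = 210 mm.
Transfer each piece to the horizontal centroidal axis using Ī + A·d² with d = y − 210:
  bottom flange: d = -200 mm → contributes +112 093 333 mm⁴
  web: d = 0 mm → contributes +54 872 000 mm⁴
  top flange: d = 200 mm → contributes +112 093 333 mm⁴
  hole: d = 0 mm → contributes −201.06 mm⁴
Total I = 279 058 466 mm⁴.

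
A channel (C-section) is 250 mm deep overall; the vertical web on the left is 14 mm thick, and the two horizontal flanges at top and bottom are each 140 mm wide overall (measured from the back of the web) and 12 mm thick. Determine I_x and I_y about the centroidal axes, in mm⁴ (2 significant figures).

I_x ≈ 6.1 × 10⁷ mm⁴, I_y ≈ 1.2 × 10⁷ mm⁴

Split into non-overlapping primitives; take the origin at the lower-left of the bounding box.
Web: 14 × 250, A = 3 500 mm², y = 125 mm, Ī = 18 229 167 mm⁴.
Top flange (beyond web): 126 × 12, A = 1 512 mm², y = 244 mm, Ī = 18 144 mm⁴.
Bottom flange (beyond web): 126 × 12, A = 1 512 mm², y = 6 mm, Ī = 18 144 mm⁴.
By symmetry the centroid is at mid-height, ȳ = 125 mm.
Transfer each piece to the centroidal x-axis using Ī + A·d² with d = y − 125:
  web: d = 0 mm → contributes +18 229 167 mm⁴
  top flange (beyond web): d = 119 mm → contributes +21 429 576 mm⁴
  bottom flange (beyond web): d = -119 mm → contributes +21 429 576 mm⁴
Total I = 61 088 319 mm⁴.
For the y-axis: x̄ = 39.45 mm.
Repeating about the centroidal y-axis gives I_y = 12 007 275 mm⁴.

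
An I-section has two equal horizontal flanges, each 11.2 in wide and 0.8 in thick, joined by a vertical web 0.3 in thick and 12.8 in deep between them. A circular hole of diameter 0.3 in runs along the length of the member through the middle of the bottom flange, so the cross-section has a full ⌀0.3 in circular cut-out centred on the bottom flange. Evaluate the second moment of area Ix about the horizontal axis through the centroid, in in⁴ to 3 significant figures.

Ix ≈ 879 in⁴

Decompose the section into non-overlapping parts with the origin at the bottom-left of its bounding rectangle.
Bottom flange: 11.2 × 0.8, A = 8.96 in², y = 0.4 in, Ī = 0.47787 in⁴.
Web: 0.3 × 12.8, A = 3.84 in², y = 7.2 in, Ī = 52.429 in⁴.
Top flange: 11.2 × 0.8, A = 8.96 in², y = 14 in, Ī = 0.47787 in⁴.
Hole (subtracted): ⌀0.3, A = 0.070686 in², y = 0.4 in, Ī = 0.00039761 in⁴.
Centroid: ȳ = ΣA·y / ΣA = 7.2222 in.
Transfer each piece to the horizontal axis through the centroid using Ī + A·d² with d = y − 7.2222:
  bottom flange: d = -6.8222 in → contributes +417.49 in⁴
  web: d = -0.022161 in → contributes +52.431 in⁴
  top flange: d = 6.7778 in → contributes +412.09 in⁴
  hole: d = -6.8222 in → contributes −3.2902 in⁴
Total I = 878.73 in⁴.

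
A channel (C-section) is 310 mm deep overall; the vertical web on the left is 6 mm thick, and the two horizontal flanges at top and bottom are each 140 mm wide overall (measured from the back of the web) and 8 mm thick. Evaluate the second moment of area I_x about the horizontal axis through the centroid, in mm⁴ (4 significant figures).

Break the section into simple shapes (no overlaps), measuring from the bottom-left corner of the bounding box.
Web: 6 × 310, A = 1 860 mm², y = 155 mm, Ī = 14 895 500 mm⁴.
Top flange (beyond web): 134 × 8, A = 1 072 mm², y = 306 mm, Ī = 5717.33 mm⁴.
Bottom flange (beyond web): 134 × 8, A = 1 072 mm², y = 4 mm, Ī = 5717.33 mm⁴.
By symmetry the centroid is at mid-height, ȳ = 155 mm.
Transfer each piece to the horizontal axis through the centroid using Ī + A·d² with d = y − 155:
  web: d = 0 mm → contributes +14 895 500 mm⁴
  top flange (beyond web): d = 151 mm → contributes +24 448 389 mm⁴
  bottom flange (beyond web): d = -151 mm → contributes +24 448 389 mm⁴
Total I = 63 792 279 mm⁴.

I_x ≈ 6.379 × 10⁷ mm⁴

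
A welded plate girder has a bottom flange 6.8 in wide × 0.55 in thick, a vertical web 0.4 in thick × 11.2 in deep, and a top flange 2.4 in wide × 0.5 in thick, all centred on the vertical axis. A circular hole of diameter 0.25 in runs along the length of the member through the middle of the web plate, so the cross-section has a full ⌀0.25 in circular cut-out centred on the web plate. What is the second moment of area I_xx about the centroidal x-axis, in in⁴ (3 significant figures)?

I_xx ≈ 193 in⁴

Decompose the section into non-overlapping parts with the origin at the bottom-left of its bounding rectangle.
Bottom plate: 6.8 × 0.55, A = 3.74 in², y = 0.275 in, Ī = 0.094279 in⁴.
Web plate: 0.4 × 11.2, A = 4.48 in², y = 6.15 in, Ī = 46.831 in⁴.
Top plate: 2.4 × 0.5, A = 1.2 in², y = 12 in, Ī = 0.025 in⁴.
Hole (subtracted): ⌀0.25, A = 0.049087 in², y = 6.15 in, Ī = 0.00019175 in⁴.
Centroid: ȳ = ΣA·y / ΣA = 4.5544 in.
Transfer each piece to the centroidal x-axis using Ī + A·d² with d = y − 4.5544:
  bottom plate: d = -4.2794 in → contributes +68.585 in⁴
  web plate: d = 1.5956 in → contributes +58.237 in⁴
  top plate: d = 7.4456 in → contributes +66.55 in⁴
  hole: d = 1.5956 in → contributes −0.12517 in⁴
Total I = 193.25 in⁴.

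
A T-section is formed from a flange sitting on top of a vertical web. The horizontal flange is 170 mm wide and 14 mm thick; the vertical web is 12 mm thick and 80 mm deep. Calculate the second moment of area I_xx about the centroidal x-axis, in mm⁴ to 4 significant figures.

I_xx ≈ 2.062 × 10⁶ mm⁴

Split into non-overlapping primitives; take the origin at the lower-left of the bounding box.
Flange: 170 × 14, A = 2 380 mm², y = 87 mm, Ī = 38873.3 mm⁴.
Web: 12 × 80, A = 960 mm², y = 40 mm, Ī = 512 000 mm⁴.
Centroid: ȳ = ΣA·y / ΣA = 73.491 mm.
Transfer each piece to the centroidal x-axis using Ī + A·d² with d = y − 73.491:
  flange: d = 13.509 mm → contributes +473 206 mm⁴
  web: d = -33.491 mm → contributes +1 588 782 mm⁴
Total I = 2 061 988 mm⁴.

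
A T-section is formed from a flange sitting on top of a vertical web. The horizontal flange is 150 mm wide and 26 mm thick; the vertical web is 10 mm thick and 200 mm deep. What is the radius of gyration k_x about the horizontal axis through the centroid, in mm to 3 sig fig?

Break the section into simple shapes (no overlaps), measuring from the bottom-left corner of the bounding box.
Flange: 150 × 26, A = 3 900 mm², y = 213 mm, Ī = 219 700 mm⁴.
Web: 10 × 200, A = 2 000 mm², y = 100 mm, Ī = 6 666 667 mm⁴.
Centroid: ȳ = ΣA·y / ΣA = 174.69 mm.
Transfer each piece to the horizontal axis through the centroid using Ī + A·d² with d = y − 174.69:
  flange: d = 38.305 mm → contributes +5 942 090 mm⁴
  web: d = -74.695 mm → contributes +17 825 327 mm⁴
Total I = 23 767 418 mm⁴.
Radius of gyration: k = √(I/A) = √(23 767 418 / 5 900) = 63.469 mm.

k_x ≈ 63.5 mm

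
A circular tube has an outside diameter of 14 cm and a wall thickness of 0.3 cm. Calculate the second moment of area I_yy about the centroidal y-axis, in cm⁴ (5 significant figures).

I_yy ≈ 303.08 cm⁴

Decompose the section into non-overlapping parts with the origin at the bottom-left of its bounding rectangle.
Outer circle: ⌀14, A = 153.938 cm², x = 7 cm, Ī = 1885.741 cm⁴.
Bore (subtracted): ⌀13.4, A = 141.0261 cm², x = 7 cm, Ī = 1582.665 cm⁴.
By symmetry the centroid is at mid-width, x̄ = 7 cm.
All pieces are centred on the centroidal y-axis, so I = ΣĪ (holes subtracted) = 303.0756 cm⁴.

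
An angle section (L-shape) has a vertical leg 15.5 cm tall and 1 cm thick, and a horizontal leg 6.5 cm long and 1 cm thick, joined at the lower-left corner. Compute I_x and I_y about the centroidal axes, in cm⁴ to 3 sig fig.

I_x ≈ 524 cm⁴, I_y ≈ 58.0 cm⁴

Decompose the section into non-overlapping parts with the origin at the bottom-left of its bounding rectangle.
Vertical leg: 1 × 15.5, A = 15.5 cm², y = 7.75 cm, Ī = 310.32 cm⁴.
Horizontal leg (remainder): 5.5 × 1, A = 5.5 cm², y = 0.5 cm, Ī = 0.45833 cm⁴.
Centroid: ȳ = ΣA·y / ΣA = 5.8512 cm.
Transfer each piece to the centroidal x-axis using Ī + A·d² with d = y − 5.8512:
  vertical leg: d = 1.8988 cm → contributes +366.21 cm⁴
  horizontal leg (remainder): d = -5.3512 cm → contributes +157.95 cm⁴
Total I = 524.16 cm⁴.
For the y-axis: x̄ = 1.3512 cm.
Repeating about the centroidal y-axis gives I_y = 58.035 cm⁴.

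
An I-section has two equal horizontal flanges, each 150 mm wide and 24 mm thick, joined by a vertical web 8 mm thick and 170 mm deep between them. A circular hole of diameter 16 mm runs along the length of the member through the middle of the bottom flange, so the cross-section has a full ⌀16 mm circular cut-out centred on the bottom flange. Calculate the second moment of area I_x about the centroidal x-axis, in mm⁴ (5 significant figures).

I_x ≈ 6.9425 × 10⁷ mm⁴

Break the section into simple shapes (no overlaps), measuring from the bottom-left corner of the bounding box.
Bottom flange: 150 × 24, A = 3 600 mm², y = 12 mm, Ī = 172 800 mm⁴.
Web: 8 × 170, A = 1 360 mm², y = 109 mm, Ī = 3 275 333 mm⁴.
Top flange: 150 × 24, A = 3 600 mm², y = 206 mm, Ī = 172 800 mm⁴.
Hole (subtracted): ⌀16, A = 201.0619 mm², y = 12 mm, Ī = 3216.991 mm⁴.
Centroid: ȳ = ΣA·y / ΣA = 111.3332 mm.
Transfer each piece to the centroidal x-axis using Ī + A·d² with d = y − 111.3332:
  bottom flange: d = -99.33319 mm → contributes +35 694 299 mm⁴
  web: d = -2.333192 mm → contributes +3 282 737 mm⁴
  top flange: d = 94.66681 mm → contributes +32 435 296 mm⁴
  hole: d = -99.33319 mm → contributes −1 987 112 mm⁴
Total I = 69 425 220 mm⁴.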